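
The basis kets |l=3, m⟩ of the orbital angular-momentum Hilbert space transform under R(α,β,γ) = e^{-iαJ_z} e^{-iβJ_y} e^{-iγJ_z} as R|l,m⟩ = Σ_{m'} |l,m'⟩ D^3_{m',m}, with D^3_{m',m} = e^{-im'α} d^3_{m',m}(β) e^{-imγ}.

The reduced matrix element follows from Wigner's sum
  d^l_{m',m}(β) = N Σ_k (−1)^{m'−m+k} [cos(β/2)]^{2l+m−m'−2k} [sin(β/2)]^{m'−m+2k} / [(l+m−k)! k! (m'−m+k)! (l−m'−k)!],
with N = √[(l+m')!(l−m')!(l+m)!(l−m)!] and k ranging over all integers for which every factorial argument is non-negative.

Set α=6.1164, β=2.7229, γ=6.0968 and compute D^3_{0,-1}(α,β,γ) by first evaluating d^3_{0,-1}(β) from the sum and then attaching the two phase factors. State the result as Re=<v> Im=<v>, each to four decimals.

Re=-0.5490 Im=0.1035

Split into d^3_{0,-1}(β=2.7229) × two z-phases.
Half-angle: c=0.207821, s=0.978167. N=√(6·6·2·24)=41.569219
Admissible k: 0..2 (factorial args all ≥0)
  k=0: (−1)^1·41.5692/(12)·0.2078^5·0.9782^1 = -0.001314
  k=1: (−1)^2·41.5692/(4)·0.2078^3·0.9782^3 = +0.087300
  k=2: (−1)^3·41.5692/(12)·0.2078^1·0.9782^5 = -0.644680
d^3_{0,-1}(2.7229) = -0.001314 +0.087300 -0.644680 = -0.558693
Phases: e^{-i·(0)·6.1164}=+1.000000+0.000000i, e^{-i·(-1)·6.0968}=+0.982680-0.185308i ⇒ D=-0.549017+0.103530i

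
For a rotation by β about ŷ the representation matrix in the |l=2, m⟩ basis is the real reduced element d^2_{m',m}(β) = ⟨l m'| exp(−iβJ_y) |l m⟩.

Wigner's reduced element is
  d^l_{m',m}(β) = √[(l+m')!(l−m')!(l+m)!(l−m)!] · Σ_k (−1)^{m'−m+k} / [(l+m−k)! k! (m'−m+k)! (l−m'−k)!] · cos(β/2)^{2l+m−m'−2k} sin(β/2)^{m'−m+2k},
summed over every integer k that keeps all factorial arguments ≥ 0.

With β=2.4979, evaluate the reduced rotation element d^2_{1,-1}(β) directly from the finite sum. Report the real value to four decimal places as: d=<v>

d=-0.5398

d^2_{1,-1}(β=2.4979) via Wigner's sum:
With c≡cos(β/2)=0.316319 and s≡sin(β/2)=0.948653, N=[6·1·1·6]^{1/2}=6.000000
The bounds max(0,m−m')=0 and min(l+m,l−m')=1 give 2 terms
  k=0: (−1)^2·6.0000/(2)·0.3163^2·0.9487^2 = +0.270138
  k=1: (−1)^3·6.0000/(6)·0.3163^0·0.9487^4 = -0.809897
d^2_{1,-1}(2.4979) = +0.270138 -0.809897 = -0.539759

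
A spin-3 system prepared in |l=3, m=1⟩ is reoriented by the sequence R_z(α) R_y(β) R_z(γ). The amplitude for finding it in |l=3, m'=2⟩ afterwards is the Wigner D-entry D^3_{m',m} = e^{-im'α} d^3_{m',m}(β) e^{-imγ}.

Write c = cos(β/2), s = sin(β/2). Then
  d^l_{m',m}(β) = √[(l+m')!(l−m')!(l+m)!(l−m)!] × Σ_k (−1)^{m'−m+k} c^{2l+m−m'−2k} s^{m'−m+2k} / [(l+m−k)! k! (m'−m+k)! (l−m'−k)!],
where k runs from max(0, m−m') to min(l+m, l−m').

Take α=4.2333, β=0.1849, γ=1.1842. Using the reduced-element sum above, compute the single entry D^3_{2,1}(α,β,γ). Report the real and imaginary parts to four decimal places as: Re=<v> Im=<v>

Re=0.2737 Im=-0.0629

Split into d^3_{2,1}(β=0.1849) × two z-phases.
c=cos(0.1849/2)=0.995730, s=sin(0.1849/2)=0.092318; N=√[120·1·24·2]=75.894664
k∈{0,1} keeps every argument non-negative
  k=0: (−1)^1·75.8947/(24)·0.9957^5·0.0923^1 = -0.285756
  k=1: (−1)^2·75.8947/(12)·0.9957^3·0.0923^3 = +0.004913
d^3_{2,1}(0.1849) = -0.285756 +0.004913 = -0.280843
Attach z-rotation phases: D = e^{-i(2)(4.2333)}·(-0.280843)·e^{-i(1)(1.1842)} = +0.273700-0.062938i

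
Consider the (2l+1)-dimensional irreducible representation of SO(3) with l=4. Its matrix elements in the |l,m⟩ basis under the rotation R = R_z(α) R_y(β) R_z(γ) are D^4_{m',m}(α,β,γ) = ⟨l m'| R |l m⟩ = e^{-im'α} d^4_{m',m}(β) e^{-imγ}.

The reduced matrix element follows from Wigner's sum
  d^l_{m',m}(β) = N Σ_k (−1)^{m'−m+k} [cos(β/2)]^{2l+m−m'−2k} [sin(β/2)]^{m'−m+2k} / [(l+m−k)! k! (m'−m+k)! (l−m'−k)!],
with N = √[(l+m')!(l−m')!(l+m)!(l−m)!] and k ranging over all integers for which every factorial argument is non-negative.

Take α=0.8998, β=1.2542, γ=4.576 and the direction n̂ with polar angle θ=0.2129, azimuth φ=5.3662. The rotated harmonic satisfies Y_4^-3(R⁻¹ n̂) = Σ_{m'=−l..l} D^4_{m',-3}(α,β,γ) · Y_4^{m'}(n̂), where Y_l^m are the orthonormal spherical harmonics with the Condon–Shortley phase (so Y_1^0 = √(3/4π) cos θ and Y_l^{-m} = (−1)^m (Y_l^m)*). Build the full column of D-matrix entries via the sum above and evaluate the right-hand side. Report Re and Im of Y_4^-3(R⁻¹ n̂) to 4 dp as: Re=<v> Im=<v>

Re=-0.2506 Im=-0.1438

Need the full column D^4_{m',-3} for m'=−4..4 at α=0.8998, β=1.2542, γ=4.576.
cos(β/2)=0.809733, sin(β/2)=0.586799
d^4_{-4,-3}: single k=1 term ⇒ +0.378814;  D = +0.018343-0.378369i
d^4_{-3,-3}: k∈[0..1] ⇒ +0.184813 -0.679402 = -0.494588;  D = +0.372018+0.325915i
d^4_{-2,-3}: k∈[0..1] ⇒ -0.501124 +0.789517 = +0.288394;  D = -0.283715+0.051734i
d^4_{-1,-3}: k∈[0..1] ⇒ +0.770369 -0.674284 = +0.096085;  D = -0.045274+0.084750i
d^4_{0,-3}: k∈[0..1] ⇒ -0.832224 +0.437055 = -0.395169;  D = -0.157216-0.362549i
d^4_{1,-3}: k∈[0..1] ⇒ +0.674284 -0.212466 = +0.461818;  D = +0.446078+0.119541i
d^4_{2,-3}: k∈[0..1] ⇒ -0.414626 +0.072582 = -0.342044;  D = -0.274766+0.203710i
d^4_{3,-3}: k∈[0..1] ⇒ +0.187378 -0.014058 = +0.173320;  D = +0.005723-0.173225i
d^4_{4,-3}: single k=0 term ⇒ -0.054867;  D = +0.041822+0.035515i
Y_4^{m'}(θ=0.2129,φ=5.3662) and Σ D·Y over m':
  (+0.0183-0.3784i)·(-0.0008-0.0004i)  (+0.3720+0.3259i)·(-0.0107+0.0044i)  (-0.2837+0.0517i)·(-0.0221+0.0820i)  (-0.0453+0.0848i)·(+0.2191+0.2860i)  (-0.1572-0.3625i)·(+0.6647+0.0000i)  (+0.4461+0.1195i)·(-0.2191+0.2860i)  (-0.2748+0.2037i)·(-0.0221-0.0820i)  (+0.0057-0.1732i)·(+0.0107+0.0044i)  (+0.0418+0.0355i)·(-0.0008+0.0004i)
Y_4^-3(R⁻¹ n̂) = -0.250606-0.143779i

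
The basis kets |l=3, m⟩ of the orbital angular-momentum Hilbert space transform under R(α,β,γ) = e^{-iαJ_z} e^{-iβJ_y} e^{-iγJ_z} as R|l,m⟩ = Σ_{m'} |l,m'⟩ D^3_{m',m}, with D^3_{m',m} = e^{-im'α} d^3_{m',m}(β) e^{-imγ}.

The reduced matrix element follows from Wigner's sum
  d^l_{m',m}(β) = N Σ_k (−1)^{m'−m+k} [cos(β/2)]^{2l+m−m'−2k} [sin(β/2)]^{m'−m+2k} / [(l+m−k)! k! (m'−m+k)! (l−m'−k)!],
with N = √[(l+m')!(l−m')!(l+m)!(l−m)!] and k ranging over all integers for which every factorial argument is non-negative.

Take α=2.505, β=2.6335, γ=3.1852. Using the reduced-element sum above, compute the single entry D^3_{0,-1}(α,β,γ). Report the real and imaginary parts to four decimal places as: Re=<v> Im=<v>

Split into d^3_{0,-1}(β=2.6335) × two z-phases.
Half-angle: c=0.251322, s=0.967903. N=√(6·6·2·24)=41.569219
k: max(0,(-1)−(0))=0 … min(3+(-1),3−(0))=2
  k=0: (−1)^1·41.5692/(12)·0.2513^5·0.9679^1 = -0.003362
  k=1: (−1)^2·41.5692/(4)·0.2513^3·0.9679^3 = +0.149590
  k=2: (−1)^3·41.5692/(12)·0.2513^1·0.9679^5 = -0.739575
d^3_{0,-1}(2.6335) = -0.003362 +0.149590 -0.739575 = -0.593347
Phases: e^{-i·(0)·2.505}=+1.000000+0.000000i, e^{-i·(-1)·3.1852}=-0.999049-0.043594i ⇒ D=+0.592783+0.025866i

Re=0.5928 Im=0.0259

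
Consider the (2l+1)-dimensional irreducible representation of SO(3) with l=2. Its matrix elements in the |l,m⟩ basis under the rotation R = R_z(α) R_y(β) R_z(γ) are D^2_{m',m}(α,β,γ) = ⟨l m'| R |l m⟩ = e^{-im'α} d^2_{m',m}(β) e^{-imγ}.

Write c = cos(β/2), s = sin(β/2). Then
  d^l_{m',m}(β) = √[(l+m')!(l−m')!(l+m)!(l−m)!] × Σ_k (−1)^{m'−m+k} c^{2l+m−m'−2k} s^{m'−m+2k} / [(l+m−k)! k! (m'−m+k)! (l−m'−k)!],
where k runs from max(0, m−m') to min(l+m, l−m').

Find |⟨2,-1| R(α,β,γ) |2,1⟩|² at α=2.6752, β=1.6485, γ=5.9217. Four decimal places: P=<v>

P=0.2072

First d^2_{-1,1}(β=1.6485), then the phase factors e^{-i(-1)α} and e^{-i(1)γ}:
Half-angle: c=0.679108, s=0.734039. N=√(1·6·6·1)=6.000000
k: max(0,(1)−(-1))=2 … min(2+(1),2−(-1))=3
  k=2: (−1)^0·6.0000/(2)·0.6791^2·0.7340^2 = +0.745481
  k=3: (−1)^1·6.0000/(6)·0.6791^0·0.7340^4 = -0.290319
d^2_{-1,1}(1.6485) = +0.745481 -0.290319 = +0.455162
|D^2_{-1,1}|² = |d^2_{-1,1}(β)|² = (+0.455162)² = 0.207172 (the z-rotation phases have unit modulus)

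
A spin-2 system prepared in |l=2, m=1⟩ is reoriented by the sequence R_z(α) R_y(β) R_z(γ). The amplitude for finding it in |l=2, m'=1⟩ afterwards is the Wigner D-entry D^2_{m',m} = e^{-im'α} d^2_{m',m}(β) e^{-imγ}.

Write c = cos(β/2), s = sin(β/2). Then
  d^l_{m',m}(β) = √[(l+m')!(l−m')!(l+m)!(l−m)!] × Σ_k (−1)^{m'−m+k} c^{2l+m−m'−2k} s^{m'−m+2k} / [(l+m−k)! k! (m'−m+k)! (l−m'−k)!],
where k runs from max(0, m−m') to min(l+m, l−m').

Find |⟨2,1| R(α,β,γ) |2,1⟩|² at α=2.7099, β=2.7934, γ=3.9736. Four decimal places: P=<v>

P=0.0075

Split into d^2_{1,1}(β=2.7934) × two z-phases.
With c≡cos(β/2)=0.173218 and s≡sin(β/2)=0.984883, N=[6·1·6·1]^{1/2}=6.000000
Admissible k: 0..1 (factorial args all ≥0)
  k=0: (−1)^0·6.0000/(6)·0.1732^4·0.9849^0 = +0.000900
  k=1: (−1)^1·6.0000/(2)·0.1732^2·0.9849^2 = -0.087313
d^2_{1,1}(2.7934) = +0.000900 -0.087313 = -0.086413
|D^2_{1,1}|² = |d^2_{1,1}(β)|² = (-0.086413)² = 0.007467 (the z-rotation phases have unit modulus)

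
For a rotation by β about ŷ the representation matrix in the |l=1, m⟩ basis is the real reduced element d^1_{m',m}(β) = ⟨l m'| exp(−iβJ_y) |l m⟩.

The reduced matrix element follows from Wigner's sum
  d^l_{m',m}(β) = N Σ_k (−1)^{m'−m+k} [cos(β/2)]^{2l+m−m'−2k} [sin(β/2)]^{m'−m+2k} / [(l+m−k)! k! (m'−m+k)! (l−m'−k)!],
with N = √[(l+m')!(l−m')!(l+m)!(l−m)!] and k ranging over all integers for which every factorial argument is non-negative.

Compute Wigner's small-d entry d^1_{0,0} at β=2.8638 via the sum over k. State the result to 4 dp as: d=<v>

d^1_{0,0}(β=2.8638) via Wigner's sum:
With c≡cos(β/2)=0.138450 and s≡sin(β/2)=0.990369, N=[1·1·1·1]^{1/2}=1.000000
k: max(0,(0)−(0))=0 … min(1+(0),1−(0))=1
  k=0: (−1)^0·1.0000/(1)·0.1385^2·0.9904^0 = +0.019168
  k=1: (−1)^1·1.0000/(1)·0.1385^0·0.9904^2 = -0.980832
d^1_{0,0}(2.8638) = +0.019168 -0.980832 = -0.961663

d=-0.9617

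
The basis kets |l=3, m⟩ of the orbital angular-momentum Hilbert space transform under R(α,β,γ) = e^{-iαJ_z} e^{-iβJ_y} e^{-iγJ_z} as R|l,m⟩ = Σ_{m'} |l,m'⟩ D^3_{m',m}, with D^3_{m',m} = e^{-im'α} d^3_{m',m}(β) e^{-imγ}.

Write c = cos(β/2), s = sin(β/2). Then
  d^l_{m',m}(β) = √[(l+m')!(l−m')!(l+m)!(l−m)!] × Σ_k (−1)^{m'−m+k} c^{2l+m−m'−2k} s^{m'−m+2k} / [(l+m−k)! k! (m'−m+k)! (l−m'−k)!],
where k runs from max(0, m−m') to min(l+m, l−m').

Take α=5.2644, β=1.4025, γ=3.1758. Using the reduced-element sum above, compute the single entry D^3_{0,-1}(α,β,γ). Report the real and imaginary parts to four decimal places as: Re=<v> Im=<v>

D^3_{0,-1}(5.2644,1.4025,3.1758) = e^{-i·0·5.2644}·d^3_{0,-1}(1.4025)·e^{-i·-1·3.1758}. Compute d first:
c=cos(1.4025/2)=0.764036, s=sin(1.4025/2)=0.645173; N=√[6·6·2·24]=41.569219
Admissible k: 0..2 (factorial args all ≥0)
  k=0: (−1)^1·41.5692/(12)·0.7640^5·0.6452^1 = -0.581885
  k=1: (−1)^2·41.5692/(4)·0.7640^3·0.6452^3 = +1.244752
  k=2: (−1)^3·41.5692/(12)·0.7640^1·0.6452^5 = -0.295860
d^3_{0,-1}(1.4025) = -0.581885 +1.244752 -0.295860 = +0.367007
Phases: e^{-i·(0)·5.2644}=+1.000000+0.000000i, e^{-i·(-1)·3.1758}=-0.999415-0.034201i ⇒ D=-0.366793-0.012552i

Re=-0.3668 Im=-0.0126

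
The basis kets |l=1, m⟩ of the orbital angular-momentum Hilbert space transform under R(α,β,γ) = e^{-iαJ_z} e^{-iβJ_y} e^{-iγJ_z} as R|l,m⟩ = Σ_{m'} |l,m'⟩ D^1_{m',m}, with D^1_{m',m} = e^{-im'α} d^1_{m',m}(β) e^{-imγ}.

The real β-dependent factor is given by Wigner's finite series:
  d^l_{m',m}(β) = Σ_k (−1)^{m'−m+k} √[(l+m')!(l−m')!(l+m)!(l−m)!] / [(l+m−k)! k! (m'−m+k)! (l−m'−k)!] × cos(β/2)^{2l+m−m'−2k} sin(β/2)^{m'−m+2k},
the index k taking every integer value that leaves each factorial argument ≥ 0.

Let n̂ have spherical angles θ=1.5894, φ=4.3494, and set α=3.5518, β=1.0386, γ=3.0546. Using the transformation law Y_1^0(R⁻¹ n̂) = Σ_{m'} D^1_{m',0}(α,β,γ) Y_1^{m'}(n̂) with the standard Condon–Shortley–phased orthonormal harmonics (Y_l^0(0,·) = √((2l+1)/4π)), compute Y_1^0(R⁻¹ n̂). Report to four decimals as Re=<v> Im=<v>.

Re=0.2894 Im=0.0000

Need the full column D^1_{m',0} for m'=−1..1 at α=3.5518, β=1.0386, γ=3.0546.
cos(β/2)=0.868167, sin(β/2)=0.496273
d^1_{-1,0}: single k=1 term ⇒ +0.609310;  D = -0.558761-0.242993i
d^1_{0,0}: k∈[0..1] ⇒ +0.753714 -0.246286 = +0.507427;  D = +0.507427+0.000000i
d^1_{1,0}: single k=0 term ⇒ -0.609310;  D = +0.558761-0.242993i
Y_1^{m'}(θ=1.5894,φ=4.3494) and Σ D·Y over m':
  (-0.5588-0.2430i)·(-0.1227+0.3229i)  (+0.5074+0.0000i)·(-0.0091+0.0000i)  (+0.5588-0.2430i)·(+0.1227+0.3229i)
Y_1^0(R⁻¹ n̂) = +0.289393+0.000000i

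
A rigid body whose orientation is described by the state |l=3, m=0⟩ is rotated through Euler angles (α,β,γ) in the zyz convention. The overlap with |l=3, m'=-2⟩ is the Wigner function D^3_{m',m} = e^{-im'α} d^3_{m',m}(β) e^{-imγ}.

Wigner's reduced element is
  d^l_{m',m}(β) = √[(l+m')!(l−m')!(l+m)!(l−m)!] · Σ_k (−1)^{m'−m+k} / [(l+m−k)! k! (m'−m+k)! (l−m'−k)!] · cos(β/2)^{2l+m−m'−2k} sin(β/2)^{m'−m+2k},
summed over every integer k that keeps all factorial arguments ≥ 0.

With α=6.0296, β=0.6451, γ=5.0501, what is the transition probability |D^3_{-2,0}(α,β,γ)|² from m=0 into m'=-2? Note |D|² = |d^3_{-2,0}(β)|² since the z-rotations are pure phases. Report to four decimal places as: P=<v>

First d^3_{-2,0}(β=0.6451), then the phase factors e^{-i(-2)α} and e^{-i(0)γ}:
Half-angle: c=0.948430, s=0.316986. N=√(1·120·6·6)=65.726707
k∈{2,3} keeps every argument non-negative
  k=2: (−1)^0·65.7267/(12)·0.9484^4·0.3170^2 = +0.445310
  k=3: (−1)^1·65.7267/(12)·0.9484^2·0.3170^4 = -0.049743
d^3_{-2,0}(0.6451) = +0.445310 -0.049743 = +0.395567
|D^3_{-2,0}|² = |d^3_{-2,0}(β)|² = (+0.395567)² = 0.156473 (the z-rotation phases have unit modulus)

P=0.1565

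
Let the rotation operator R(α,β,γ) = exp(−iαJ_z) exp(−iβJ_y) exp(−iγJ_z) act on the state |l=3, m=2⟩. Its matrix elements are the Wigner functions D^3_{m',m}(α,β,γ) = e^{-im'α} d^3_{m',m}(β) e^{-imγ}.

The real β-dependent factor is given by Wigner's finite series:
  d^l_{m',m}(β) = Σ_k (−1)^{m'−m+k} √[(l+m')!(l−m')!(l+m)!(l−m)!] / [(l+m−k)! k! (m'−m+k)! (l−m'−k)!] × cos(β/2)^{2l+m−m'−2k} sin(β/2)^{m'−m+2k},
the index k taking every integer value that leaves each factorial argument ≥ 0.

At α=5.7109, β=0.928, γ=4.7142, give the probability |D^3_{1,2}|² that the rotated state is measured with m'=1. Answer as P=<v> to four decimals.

P=0.1632

Split into d^3_{1,2}(β=0.928) × two z-phases.
With c≡cos(β/2)=0.894270 and s≡sin(β/2)=0.447529, N=[24·2·120·1]^{1/2}=75.894664
Admissible k: 1..2 (factorial args all ≥0)
  k=1: (−1)^0·75.8947/(24)·0.8943^5·0.4475^1 = +0.809400
  k=2: (−1)^1·75.8947/(12)·0.8943^3·0.4475^3 = -0.405413
d^3_{1,2}(0.928) = +0.809400 -0.405413 = +0.403986
|D^3_{1,2}|² = |d^3_{1,2}(β)|² = (+0.403986)² = 0.163205 (the z-rotation phases have unit modulus)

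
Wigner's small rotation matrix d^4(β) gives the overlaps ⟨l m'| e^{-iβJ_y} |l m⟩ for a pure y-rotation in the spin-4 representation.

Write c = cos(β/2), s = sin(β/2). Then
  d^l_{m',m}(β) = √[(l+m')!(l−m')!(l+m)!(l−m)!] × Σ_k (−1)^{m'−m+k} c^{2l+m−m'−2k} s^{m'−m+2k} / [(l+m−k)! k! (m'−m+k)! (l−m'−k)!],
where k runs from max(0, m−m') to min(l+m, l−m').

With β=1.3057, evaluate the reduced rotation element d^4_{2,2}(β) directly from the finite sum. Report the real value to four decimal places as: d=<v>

d^4_{2,2}(β=1.3057) via Wigner's sum:
With c≡cos(β/2)=0.794356 and s≡sin(β/2)=0.607453, N=[720·2·720·2]^{1/2}=1440.000000
The bounds max(0,m−m')=0 and min(l+m,l−m')=2 give 3 terms
  k=0: (−1)^0·1440.0000/(1440)·0.7944^8·0.6075^0 = +0.158533
  k=1: (−1)^1·1440.0000/(120)·0.7944^6·0.6075^2 = -1.112491
  k=2: (−1)^2·1440.0000/(96)·0.7944^4·0.6075^4 = +0.813208
d^4_{2,2}(1.3057) = +0.158533 -1.112491 +0.813208 = -0.140750

d=-0.1408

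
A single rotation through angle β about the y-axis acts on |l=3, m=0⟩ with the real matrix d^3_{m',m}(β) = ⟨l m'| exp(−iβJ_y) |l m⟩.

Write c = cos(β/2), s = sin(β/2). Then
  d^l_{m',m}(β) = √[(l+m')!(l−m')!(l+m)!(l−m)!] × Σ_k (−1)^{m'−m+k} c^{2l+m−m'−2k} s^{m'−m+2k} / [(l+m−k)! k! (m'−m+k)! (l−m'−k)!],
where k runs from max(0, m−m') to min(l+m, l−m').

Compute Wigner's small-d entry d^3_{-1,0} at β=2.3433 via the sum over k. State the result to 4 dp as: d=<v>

d^3_{-1,0}(β=2.3433) via Wigner's sum:
Half-angle: c=0.388632, s=0.921393. N=√(2·24·6·6)=41.569219
k: max(0,(0)−(-1))=1 … min(3+(0),3−(-1))=3
  k=1: (−1)^0·41.5692/(12)·0.3886^5·0.9214^1 = +0.028296
  k=2: (−1)^1·41.5692/(4)·0.3886^3·0.9214^3 = -0.477158
  k=3: (−1)^2·41.5692/(12)·0.3886^1·0.9214^5 = +0.894034
d^3_{-1,0}(2.3433) = +0.028296 -0.477158 +0.894034 = +0.445172

d=0.4452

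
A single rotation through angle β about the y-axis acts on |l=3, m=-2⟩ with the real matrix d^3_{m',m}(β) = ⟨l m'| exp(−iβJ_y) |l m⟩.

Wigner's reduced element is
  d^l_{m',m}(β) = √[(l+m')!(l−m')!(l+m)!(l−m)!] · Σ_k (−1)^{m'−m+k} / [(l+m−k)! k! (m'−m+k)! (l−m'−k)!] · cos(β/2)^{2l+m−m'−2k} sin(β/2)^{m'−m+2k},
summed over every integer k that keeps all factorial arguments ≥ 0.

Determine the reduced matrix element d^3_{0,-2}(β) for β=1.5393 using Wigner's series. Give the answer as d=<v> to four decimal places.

d^3_{0,-2}(β=1.5393) via Wigner's sum:
Half-angle: c=0.718154, s=0.695884. N=√(6·6·1·120)=65.726707
k∈{0,1} keeps every argument non-negative
  k=0: (−1)^2·65.7267/(12)·0.7182^4·0.6959^2 = +0.705513
  k=1: (−1)^3·65.7267/(12)·0.7182^2·0.6959^4 = -0.662435
d^3_{0,-2}(1.5393) = +0.705513 -0.662435 = +0.043078

d=0.0431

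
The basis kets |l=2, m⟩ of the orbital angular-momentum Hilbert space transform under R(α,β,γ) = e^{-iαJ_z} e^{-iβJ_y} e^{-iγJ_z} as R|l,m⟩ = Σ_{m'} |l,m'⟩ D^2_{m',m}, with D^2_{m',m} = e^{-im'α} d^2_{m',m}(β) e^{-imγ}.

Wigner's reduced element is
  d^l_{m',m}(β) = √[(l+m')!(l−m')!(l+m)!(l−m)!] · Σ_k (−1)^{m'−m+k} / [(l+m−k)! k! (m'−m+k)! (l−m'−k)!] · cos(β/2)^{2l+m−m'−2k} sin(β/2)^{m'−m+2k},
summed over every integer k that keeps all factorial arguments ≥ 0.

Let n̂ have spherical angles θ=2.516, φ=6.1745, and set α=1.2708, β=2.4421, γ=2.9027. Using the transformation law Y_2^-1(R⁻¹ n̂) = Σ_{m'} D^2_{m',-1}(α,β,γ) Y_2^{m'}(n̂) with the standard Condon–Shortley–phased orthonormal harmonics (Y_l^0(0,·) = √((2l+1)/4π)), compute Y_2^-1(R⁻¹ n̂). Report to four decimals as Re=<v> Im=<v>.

Need the full column D^2_{m',-1} for m'=−2..2 at α=1.2708, β=2.4421, γ=2.9027.
cos(β/2)=0.342660, sin(β/2)=0.939460
d^2_{-2,-1}: single k=1 term ⇒ +0.075596;  D = +0.050520-0.056235i
d^2_{-1,-1}: k∈[0..1] ⇒ +0.013786 -0.310887 = -0.297101;  D = +0.152467+0.254996i
d^2_{0,-1}: k∈[0..1] ⇒ -0.092585 +0.695942 = +0.603356;  D = -0.586221+0.142770i
d^2_{1,-1}: k∈[0..1] ⇒ +0.310887 -0.778955 = -0.468068;  D = +0.028583-0.467194i
d^2_{2,-1}: single k=0 term ⇒ -0.568234;  D = -0.531588-0.200759i
Y_2^{m'}(θ=2.516,φ=6.1745) and Σ D·Y over m':
  (+0.0505-0.0562i)·(+0.1293+0.0286i)  (+0.1525+0.2550i)·(-0.3645-0.0398i)  (-0.5862+0.1428i)·(+0.3063+0.0000i)  (+0.0286-0.4672i)·(+0.3645-0.0398i)  (-0.5316-0.2008i)·(+0.1293-0.0286i)
Y_2^-1(R⁻¹ n̂) = -0.299533-0.243350i

Re=-0.2995 Im=-0.2433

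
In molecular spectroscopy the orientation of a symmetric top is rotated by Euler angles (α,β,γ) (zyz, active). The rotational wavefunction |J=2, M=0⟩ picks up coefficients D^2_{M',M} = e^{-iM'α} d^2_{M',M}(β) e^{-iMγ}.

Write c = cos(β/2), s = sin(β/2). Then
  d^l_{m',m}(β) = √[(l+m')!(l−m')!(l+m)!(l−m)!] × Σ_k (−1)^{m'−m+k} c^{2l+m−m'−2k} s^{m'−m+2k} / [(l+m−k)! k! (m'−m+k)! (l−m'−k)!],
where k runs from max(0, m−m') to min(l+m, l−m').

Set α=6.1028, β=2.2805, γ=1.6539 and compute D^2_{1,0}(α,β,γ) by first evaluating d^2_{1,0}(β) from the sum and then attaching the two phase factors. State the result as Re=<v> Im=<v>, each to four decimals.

Re=0.5955 Im=0.1086

D^2_{1,0}(6.1028,2.2805,1.6539) = e^{-i·1·6.1028}·d^2_{1,0}(2.2805)·e^{-i·0·1.6539}. Compute d first:
c=cos(2.2805/2)=0.417367, s=sin(2.2805/2)=0.908738; N=√[6·1·2·2]=4.898979
k∈{0,1} keeps every argument non-negative
  k=0: (−1)^1·4.8990/(2)·0.4174^3·0.9087^1 = -0.161834
  k=1: (−1)^2·4.8990/(2)·0.4174^1·0.9087^3 = +0.767202
d^2_{1,0}(2.2805) = -0.161834 +0.767202 = +0.605368
Attach z-rotation phases: D = e^{-i(1)(6.1028)}·(+0.605368)·e^{-i(0)(1.6539)} = +0.595546+0.108608i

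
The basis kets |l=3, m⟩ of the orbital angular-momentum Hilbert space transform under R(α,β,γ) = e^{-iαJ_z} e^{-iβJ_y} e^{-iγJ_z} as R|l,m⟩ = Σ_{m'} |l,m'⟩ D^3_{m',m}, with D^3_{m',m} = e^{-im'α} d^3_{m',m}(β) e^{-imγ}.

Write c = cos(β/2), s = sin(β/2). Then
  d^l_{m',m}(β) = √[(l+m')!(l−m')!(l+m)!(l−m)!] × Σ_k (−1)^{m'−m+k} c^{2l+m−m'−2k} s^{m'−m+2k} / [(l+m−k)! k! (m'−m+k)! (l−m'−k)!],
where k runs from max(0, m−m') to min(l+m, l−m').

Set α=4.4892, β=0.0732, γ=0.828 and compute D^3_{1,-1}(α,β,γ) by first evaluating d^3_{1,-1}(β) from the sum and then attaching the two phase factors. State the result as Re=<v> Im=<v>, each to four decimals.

Split into d^3_{1,-1}(β=0.0732) × two z-phases.
With c≡cos(β/2)=0.999330 and s≡sin(β/2)=0.036592, N=[24·2·2·24]^{1/2}=48.000000
The bounds max(0,m−m')=0 and min(l+m,l−m')=2 give 3 terms
  k=0: (−1)^2·48.0000/(8)·0.9993^4·0.0366^2 = +0.008012
  k=1: (−1)^3·48.0000/(6)·0.9993^2·0.0366^4 = -0.000014
  k=2: (−1)^4·48.0000/(48)·0.9993^0·0.0366^6 = +0.000000
d^3_{1,-1}(0.0732) = +0.008012 -0.000014 +0.000000 = +0.007998
Phases: e^{-i·(1)·4.4892}=-0.221341+0.975197i, e^{-i·(-1)·0.828}=+0.676350+0.736580i ⇒ D=-0.006942+0.003971i

Re=-0.0069 Im=0.0040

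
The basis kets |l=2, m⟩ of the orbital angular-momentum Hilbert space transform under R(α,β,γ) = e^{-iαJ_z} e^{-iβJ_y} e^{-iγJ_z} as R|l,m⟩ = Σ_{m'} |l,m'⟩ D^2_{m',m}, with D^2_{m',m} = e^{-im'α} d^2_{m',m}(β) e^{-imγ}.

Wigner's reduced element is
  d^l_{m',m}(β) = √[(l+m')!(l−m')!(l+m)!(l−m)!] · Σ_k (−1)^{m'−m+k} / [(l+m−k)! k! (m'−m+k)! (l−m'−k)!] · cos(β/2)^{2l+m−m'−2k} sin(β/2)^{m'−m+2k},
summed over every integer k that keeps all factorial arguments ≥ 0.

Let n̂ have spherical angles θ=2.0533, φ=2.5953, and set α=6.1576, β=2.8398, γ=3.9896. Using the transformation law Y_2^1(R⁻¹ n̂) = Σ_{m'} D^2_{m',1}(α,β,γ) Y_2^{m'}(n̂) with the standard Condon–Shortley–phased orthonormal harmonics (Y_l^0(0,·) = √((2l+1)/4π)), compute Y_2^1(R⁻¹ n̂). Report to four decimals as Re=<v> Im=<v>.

Need the full column D^2_{m',1} for m'=−2..2 at α=6.1576, β=2.8398, γ=3.9896.
cos(β/2)=0.150324, sin(β/2)=0.988637
d^2_{-2,1}: single k=3 term ⇒ +0.290516;  D = -0.131990+0.258801i
d^2_{-1,1}: k∈[2..3] ⇒ +0.066260 -0.955316 = -0.889056;  D = +0.499945-0.735170i
d^2_{0,1}: k∈[1..2] ⇒ +0.008226 -0.355808 = -0.347581;  D = +0.229918-0.260673i
d^2_{1,1}: k∈[0..1] ⇒ +0.000511 -0.066260 = -0.065750;  D = +0.049326-0.043474i
d^2_{2,1}: single k=0 term ⇒ -0.006717;  D = +0.005555-0.003775i
Y_2^{m'}(θ=2.0533,φ=2.5953) and Σ D·Y over m':
  (-0.1320+0.2588i)·(+0.1395+0.2691i)  (+0.4999-0.7352i)·(+0.2713+0.1650i)  (+0.2299-0.2607i)·(-0.1117+0.0000i)  (+0.0493-0.0435i)·(-0.2713+0.1650i)  (+0.0056-0.0038i)·(+0.1395-0.2691i)
Y_2^1(R⁻¹ n̂) = +0.136738-0.069388i

Re=0.1367 Im=-0.0694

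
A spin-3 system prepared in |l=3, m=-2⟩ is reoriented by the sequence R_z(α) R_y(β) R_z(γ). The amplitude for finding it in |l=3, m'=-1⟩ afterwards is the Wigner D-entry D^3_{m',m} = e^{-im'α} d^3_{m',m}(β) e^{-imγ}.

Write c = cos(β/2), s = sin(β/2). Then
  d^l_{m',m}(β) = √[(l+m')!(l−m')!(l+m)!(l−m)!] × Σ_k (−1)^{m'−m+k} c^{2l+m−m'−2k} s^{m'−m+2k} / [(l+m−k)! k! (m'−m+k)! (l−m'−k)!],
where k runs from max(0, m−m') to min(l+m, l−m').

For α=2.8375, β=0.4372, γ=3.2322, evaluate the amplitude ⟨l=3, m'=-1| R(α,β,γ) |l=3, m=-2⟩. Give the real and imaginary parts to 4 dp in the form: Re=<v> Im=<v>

Re=0.5438 Im=-0.0672

First d^3_{-1,-2}(β=0.4372), then the phase factors e^{-i(-1)α} and e^{-i(-2)γ}:
c=cos(0.4372/2)=0.976202, s=sin(0.4372/2)=0.216863; N=√[2·24·1·120]=75.894664
The bounds max(0,m−m')=0 and min(l+m,l−m')=1 give 2 terms
  k=0: (−1)^1·75.8947/(24)·0.9762^5·0.2169^1 = -0.607973
  k=1: (−1)^2·75.8947/(12)·0.9762^3·0.2169^3 = +0.060008
d^3_{-1,-2}(0.4372) = -0.607973 +0.060008 = -0.547965
Phases: e^{-i·(-1)·2.8375}=-0.954119+0.299428i, e^{-i·(-2)·3.2322}=+0.983626+0.180225i ⇒ D=+0.543834-0.067164i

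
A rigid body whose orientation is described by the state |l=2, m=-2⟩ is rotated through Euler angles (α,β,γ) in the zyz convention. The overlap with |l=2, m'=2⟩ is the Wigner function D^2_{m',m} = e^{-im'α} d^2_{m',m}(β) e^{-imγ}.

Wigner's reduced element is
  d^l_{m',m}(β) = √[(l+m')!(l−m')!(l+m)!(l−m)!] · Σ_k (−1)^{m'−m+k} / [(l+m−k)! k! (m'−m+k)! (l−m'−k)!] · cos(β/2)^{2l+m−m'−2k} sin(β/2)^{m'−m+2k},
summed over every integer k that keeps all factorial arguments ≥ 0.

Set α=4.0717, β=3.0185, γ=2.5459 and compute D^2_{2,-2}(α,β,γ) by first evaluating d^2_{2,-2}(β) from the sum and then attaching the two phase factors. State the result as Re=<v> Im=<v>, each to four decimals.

Re=-0.9884 Im=-0.0892

Split into d^2_{2,-2}(β=3.0185) × two z-phases.
Half-angle: c=0.061507, s=0.998107. N=√(24·1·1·24)=24.000000
The bounds max(0,m−m')=0 and min(l+m,l−m')=0 give 1 term
  k=0: (−1)^4·24.0000/(24)·0.0615^0·0.9981^4 = +0.992448
d^2_{2,-2}(3.0185) = +0.992448
D = (-0.285395-0.958410i)·(+0.992448)·(+0.370373-0.928883i) = -0.988432-0.089193i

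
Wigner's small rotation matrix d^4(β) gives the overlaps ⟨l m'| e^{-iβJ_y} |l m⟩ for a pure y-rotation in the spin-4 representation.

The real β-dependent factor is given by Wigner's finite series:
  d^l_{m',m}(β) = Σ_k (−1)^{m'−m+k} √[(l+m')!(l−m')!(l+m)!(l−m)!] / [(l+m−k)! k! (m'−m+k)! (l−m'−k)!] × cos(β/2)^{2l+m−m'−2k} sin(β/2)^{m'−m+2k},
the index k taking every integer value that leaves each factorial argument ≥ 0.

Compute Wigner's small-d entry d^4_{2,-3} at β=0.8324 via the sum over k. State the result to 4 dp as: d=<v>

d=-0.0867

d^4_{2,-3}(β=0.8324) via Wigner's sum:
With c≡cos(β/2)=0.914632 and s≡sin(β/2)=0.404288, N=[720·2·1·5040]^{1/2}=2693.993318
Admissible k: 0..1 (factorial args all ≥0)
  k=0: (−1)^5·2693.9933/(240)·0.9146^3·0.4043^5 = -0.092764
  k=1: (−1)^6·2693.9933/(720)·0.9146^1·0.4043^7 = +0.006041
d^4_{2,-3}(0.8324) = -0.092764 +0.006041 = -0.086722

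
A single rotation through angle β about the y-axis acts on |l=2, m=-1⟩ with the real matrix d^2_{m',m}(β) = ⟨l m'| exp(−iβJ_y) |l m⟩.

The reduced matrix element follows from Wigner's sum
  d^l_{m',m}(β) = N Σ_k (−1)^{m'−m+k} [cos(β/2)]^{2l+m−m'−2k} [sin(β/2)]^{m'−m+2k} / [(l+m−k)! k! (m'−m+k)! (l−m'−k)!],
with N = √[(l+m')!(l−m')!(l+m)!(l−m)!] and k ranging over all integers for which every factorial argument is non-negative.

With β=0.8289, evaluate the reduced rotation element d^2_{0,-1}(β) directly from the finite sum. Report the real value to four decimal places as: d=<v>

d=-0.6101

d^2_{0,-1}(β=0.8289) via Wigner's sum:
With c≡cos(β/2)=0.915338 and s≡sin(β/2)=0.402687, N=[2·2·1·6]^{1/2}=4.898979
The bounds max(0,m−m')=0 and min(l+m,l−m')=1 give 2 terms
  k=0: (−1)^1·4.8990/(2)·0.9153^3·0.4027^1 = -0.756462
  k=1: (−1)^2·4.8990/(2)·0.9153^1·0.4027^3 = +0.146406
d^2_{0,-1}(0.8289) = -0.756462 +0.146406 = -0.610056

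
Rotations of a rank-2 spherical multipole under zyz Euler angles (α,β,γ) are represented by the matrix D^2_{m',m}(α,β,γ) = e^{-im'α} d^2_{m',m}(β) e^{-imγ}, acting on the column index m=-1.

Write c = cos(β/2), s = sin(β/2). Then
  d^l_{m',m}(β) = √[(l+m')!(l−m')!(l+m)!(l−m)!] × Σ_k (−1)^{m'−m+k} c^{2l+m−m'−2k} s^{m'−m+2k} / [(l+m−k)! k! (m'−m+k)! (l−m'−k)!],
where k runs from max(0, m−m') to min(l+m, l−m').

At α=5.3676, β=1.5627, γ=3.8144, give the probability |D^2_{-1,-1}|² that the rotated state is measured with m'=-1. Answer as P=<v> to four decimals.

P=0.2459

First d^2_{-1,-1}(β=1.5627), then the phase factors e^{-i(-1)α} and e^{-i(-1)γ}:
With c≡cos(β/2)=0.709963 and s≡sin(β/2)=0.704239, N=[1·6·1·6]^{1/2}=6.000000
k∈{0,1} keeps every argument non-negative
  k=0: (−1)^0·6.0000/(6)·0.7100^4·0.7042^0 = +0.254065
  k=1: (−1)^1·6.0000/(2)·0.7100^2·0.7042^2 = -0.749951
d^2_{-1,-1}(1.5627) = +0.254065 -0.749951 = -0.495886
|D^2_{-1,-1}|² = |d^2_{-1,-1}(β)|² = (-0.495886)² = 0.245903 (the z-rotation phases have unit modulus)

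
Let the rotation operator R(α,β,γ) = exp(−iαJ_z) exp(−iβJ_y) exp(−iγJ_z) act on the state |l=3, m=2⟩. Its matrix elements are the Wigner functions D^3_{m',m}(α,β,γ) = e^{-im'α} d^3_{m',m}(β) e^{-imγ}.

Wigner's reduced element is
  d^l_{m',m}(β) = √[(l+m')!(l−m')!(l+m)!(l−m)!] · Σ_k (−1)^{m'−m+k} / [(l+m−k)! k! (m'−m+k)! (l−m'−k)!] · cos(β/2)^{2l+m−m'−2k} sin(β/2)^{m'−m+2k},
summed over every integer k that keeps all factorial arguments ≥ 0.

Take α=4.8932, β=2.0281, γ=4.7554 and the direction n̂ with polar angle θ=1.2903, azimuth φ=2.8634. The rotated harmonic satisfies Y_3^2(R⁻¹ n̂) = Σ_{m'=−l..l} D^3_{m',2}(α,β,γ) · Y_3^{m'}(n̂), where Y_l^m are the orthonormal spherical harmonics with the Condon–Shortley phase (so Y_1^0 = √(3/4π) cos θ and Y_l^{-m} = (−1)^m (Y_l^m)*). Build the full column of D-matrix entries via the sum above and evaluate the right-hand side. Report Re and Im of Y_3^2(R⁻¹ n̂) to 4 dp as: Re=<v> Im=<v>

Need the full column D^3_{m',2} for m'=−3..3 at α=4.8932, β=2.0281, γ=4.7554.
cos(β/2)=0.528427, sin(β/2)=0.848979
d^3_{-3,2}: single k=5 term ⇒ +0.570880;  D = +0.251604-0.512445i
d^3_{-2,2}: k∈[4..5] ⇒ +0.725316 -0.374439 = +0.350876;  D = +0.337635+0.095482i
d^3_{-1,2}: k∈[3..4] ⇒ +0.571051 -0.737003 = -0.165952;  D = +0.015707-0.165207i
d^3_{0,2}: k∈[2..3] ⇒ +0.307818 -0.794544 = -0.486726;  D = +0.484926-0.041818i
d^3_{1,2}: k∈[1..2] ⇒ +0.110617 -0.571051 = -0.460434;  D = +0.121406+0.444140i
d^3_{2,2}: k∈[0..1] ⇒ +0.021773 -0.280998 = -0.259225;  D = -0.233684+0.112204i
d^3_{3,2}: single k=0 term ⇒ -0.085683;  D = -0.050373-0.069312i
Y_3^{m'}(θ=1.2903,φ=2.8634) and Σ D·Y over m':
  (+0.2516-0.5124i)·(-0.2486-0.2743i)  (+0.3376+0.0955i)·(+0.2218+0.1380i)  (+0.0157-0.1652i)·(+0.1842+0.0526i)  (+0.4849-0.0418i)·(-0.2703+0.0000i)  (+0.1214+0.4441i)·(-0.1842+0.0526i)  (-0.2337+0.1122i)·(+0.2218-0.1380i)  (-0.0504-0.0693i)·(+0.2486-0.2743i)
Y_3^2(R⁻¹ n̂) = -0.374520+0.086130i

Re=-0.3745 Im=0.0861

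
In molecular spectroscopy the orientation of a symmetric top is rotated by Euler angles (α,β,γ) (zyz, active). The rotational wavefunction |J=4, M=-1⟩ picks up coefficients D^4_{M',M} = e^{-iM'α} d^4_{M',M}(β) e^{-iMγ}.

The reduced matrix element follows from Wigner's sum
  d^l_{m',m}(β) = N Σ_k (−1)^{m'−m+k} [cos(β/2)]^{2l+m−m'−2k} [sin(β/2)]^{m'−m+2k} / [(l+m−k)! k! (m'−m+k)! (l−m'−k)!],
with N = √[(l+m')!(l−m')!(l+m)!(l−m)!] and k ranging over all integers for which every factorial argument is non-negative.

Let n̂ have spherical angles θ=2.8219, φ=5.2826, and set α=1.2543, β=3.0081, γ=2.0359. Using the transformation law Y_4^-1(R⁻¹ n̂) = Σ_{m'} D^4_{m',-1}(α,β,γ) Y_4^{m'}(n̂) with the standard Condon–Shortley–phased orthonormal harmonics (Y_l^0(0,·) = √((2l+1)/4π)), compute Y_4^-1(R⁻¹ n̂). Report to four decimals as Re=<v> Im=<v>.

Re=-0.4477 Im=0.2217

Need the full column D^4_{m',-1} for m'=−4..4 at α=1.2543, β=3.0081, γ=2.0359.
cos(β/2)=0.066697, sin(β/2)=0.997773
d^4_{-4,-1}: single k=3 term ⇒ +0.000010;  D = +0.000007+0.000007i
d^4_{-3,-1}: k∈[2..3] ⇒ +0.000001 -0.000259 = -0.000259;  D = -0.000229+0.000120i
d^4_{-2,-1}: k∈[1..3] ⇒ +0.000000 -0.000028 +0.004149 = +0.004122;  D = -0.000689-0.004064i
d^4_{-1,-1}: k∈[0..3] ⇒ +0.000000 -0.000001 +0.000588 -0.043894 = -0.043306;  D = +0.042829+0.006412i
d^4_{0,-1}: k∈[0..3] ⇒ -0.000000 +0.000035 -0.007873 +0.293659 = +0.285821;  D = -0.128195+0.255460i
d^4_{1,-1}: k∈[0..3] ⇒ +0.000001 -0.000588 +0.065840 -0.982325 = -0.917072;  D = -0.650926-0.646000i
d^4_{2,-1}: k∈[0..2] ⇒ -0.000019 +0.006224 -0.278589 = -0.272384;  D = -0.242515+0.124014i
d^4_{3,-1}: k∈[0..1] ⇒ +0.000259 -0.034839 = -0.034580;  D = +0.005380+0.034159i
d^4_{4,-1}: single k=0 term ⇒ -0.002196;  D = +0.002168+0.000350i
Y_4^{m'}(θ=2.8219,φ=5.2826) and Σ D·Y over m':
  (+0.0000+0.0000i)·(-0.0028-0.0033i)  (-0.0002+0.0001i)·(+0.0365-0.0051i)  (-0.0007-0.0041i)·(-0.0732+0.1594i)  (+0.0428+0.0064i)·(-0.2521-0.3931i)  (-0.1282+0.2555i)·(+0.4645+0.0000i)  (-0.6509-0.6460i)·(+0.2521-0.3931i)  (-0.2425+0.1240i)·(-0.0732-0.1594i)  (+0.0054+0.0342i)·(-0.0365-0.0051i)  (+0.0022+0.0004i)·(-0.0028+0.0033i)
Y_4^-1(R⁻¹ n̂) = -0.447685+0.221745i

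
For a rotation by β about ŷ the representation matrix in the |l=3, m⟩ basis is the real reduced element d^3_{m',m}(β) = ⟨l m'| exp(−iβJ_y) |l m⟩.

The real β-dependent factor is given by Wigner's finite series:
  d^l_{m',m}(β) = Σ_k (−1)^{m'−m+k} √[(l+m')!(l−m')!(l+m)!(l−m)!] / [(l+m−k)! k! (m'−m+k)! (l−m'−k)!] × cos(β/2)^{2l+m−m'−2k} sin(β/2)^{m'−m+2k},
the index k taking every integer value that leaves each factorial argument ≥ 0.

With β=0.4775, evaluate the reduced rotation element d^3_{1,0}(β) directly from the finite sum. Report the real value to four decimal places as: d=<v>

d=-0.5858

d^3_{1,0}(β=0.4775) via Wigner's sum:
c=cos(0.4775/2)=0.971634, s=sin(0.4775/2)=0.236488; N=√[24·2·6·6]=41.569219
Admissible k: 0..2 (factorial args all ≥0)
  k=0: (−1)^1·41.5692/(12)·0.9716^5·0.2365^1 = -0.709438
  k=1: (−1)^2·41.5692/(4)·0.9716^3·0.2365^3 = +0.126081
  k=2: (−1)^3·41.5692/(12)·0.9716^1·0.2365^5 = -0.002490
d^3_{1,0}(0.4775) = -0.709438 +0.126081 -0.002490 = -0.585847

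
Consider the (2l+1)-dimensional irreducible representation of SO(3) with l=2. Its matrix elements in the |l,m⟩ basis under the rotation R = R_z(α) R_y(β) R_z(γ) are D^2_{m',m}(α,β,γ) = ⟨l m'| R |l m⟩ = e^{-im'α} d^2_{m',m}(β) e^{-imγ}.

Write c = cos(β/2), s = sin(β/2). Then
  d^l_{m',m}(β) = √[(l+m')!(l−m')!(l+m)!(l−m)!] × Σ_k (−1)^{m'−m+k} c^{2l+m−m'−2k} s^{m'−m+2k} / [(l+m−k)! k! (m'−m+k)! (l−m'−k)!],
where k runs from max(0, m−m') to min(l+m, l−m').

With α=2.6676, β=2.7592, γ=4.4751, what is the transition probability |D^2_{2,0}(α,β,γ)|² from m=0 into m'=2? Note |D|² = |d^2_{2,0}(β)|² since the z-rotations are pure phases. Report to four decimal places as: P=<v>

First d^2_{2,0}(β=2.7592), then the phase factors e^{-i(2)α} and e^{-i(0)γ}:
With c≡cos(β/2)=0.190034 and s≡sin(β/2)=0.981778, N=[24·1·2·2]^{1/2}=9.797959
Admissible k: 0..0 (factorial args all ≥0)
  k=0: (−1)^2·9.7980/(4)·0.1900^2·0.9818^2 = +0.085263
d^2_{2,0}(2.7592) = +0.085263
|D^2_{2,0}|² = |d^2_{2,0}(β)|² = (+0.085263)² = 0.007270 (the z-rotation phases have unit modulus)

P=0.0073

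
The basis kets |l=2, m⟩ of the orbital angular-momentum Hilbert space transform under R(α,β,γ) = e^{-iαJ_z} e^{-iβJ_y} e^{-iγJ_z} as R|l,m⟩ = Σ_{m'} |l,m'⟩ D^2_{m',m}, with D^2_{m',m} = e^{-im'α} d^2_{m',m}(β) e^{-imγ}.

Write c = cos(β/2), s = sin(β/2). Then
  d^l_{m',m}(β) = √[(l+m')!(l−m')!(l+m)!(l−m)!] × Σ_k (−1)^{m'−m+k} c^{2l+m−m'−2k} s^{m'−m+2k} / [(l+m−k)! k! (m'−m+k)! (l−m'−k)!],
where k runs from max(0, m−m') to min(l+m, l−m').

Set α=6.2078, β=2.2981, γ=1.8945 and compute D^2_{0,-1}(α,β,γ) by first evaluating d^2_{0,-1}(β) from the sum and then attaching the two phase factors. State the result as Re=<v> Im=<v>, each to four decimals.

Split into d^2_{0,-1}(β=2.2981) × two z-phases.
With c≡cos(β/2)=0.409354 and s≡sin(β/2)=0.912375, N=[2·2·1·6]^{1/2}=4.898979
k∈{0,1} keeps every argument non-negative
  k=0: (−1)^1·4.8990/(2)·0.4094^3·0.9124^1 = -0.153302
  k=1: (−1)^2·4.8990/(2)·0.4094^1·0.9124^3 = +0.761546
d^2_{0,-1}(2.2981) = -0.153302 +0.761546 = +0.608244
D = (+1.000000+0.000000i)·(+0.608244)·(-0.318080+0.948064i) = -0.193470+0.576654i

Re=-0.1935 Im=0.5767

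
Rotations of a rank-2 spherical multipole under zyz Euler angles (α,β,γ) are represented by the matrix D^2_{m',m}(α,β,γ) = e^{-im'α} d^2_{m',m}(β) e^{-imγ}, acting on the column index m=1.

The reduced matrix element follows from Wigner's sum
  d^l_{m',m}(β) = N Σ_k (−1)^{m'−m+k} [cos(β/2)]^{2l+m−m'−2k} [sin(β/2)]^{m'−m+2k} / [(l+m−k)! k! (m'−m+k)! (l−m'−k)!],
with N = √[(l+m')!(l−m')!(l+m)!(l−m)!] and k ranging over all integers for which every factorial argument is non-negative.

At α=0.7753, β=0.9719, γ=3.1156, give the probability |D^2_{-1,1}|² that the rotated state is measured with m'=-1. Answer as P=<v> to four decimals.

P=0.2154

First d^2_{-1,1}(β=0.9719), then the phase factors e^{-i(-1)α} and e^{-i(1)γ}:
With c≡cos(β/2)=0.884232 and s≡sin(β/2)=0.467049, N=[1·6·6·1]^{1/2}=6.000000
Admissible k: 2..3 (factorial args all ≥0)
  k=2: (−1)^0·6.0000/(2)·0.8842^2·0.4670^2 = +0.511655
  k=3: (−1)^1·6.0000/(6)·0.8842^0·0.4670^4 = -0.047583
d^2_{-1,1}(0.9719) = +0.511655 -0.047583 = +0.464073
|D^2_{-1,1}|² = |d^2_{-1,1}(β)|² = (+0.464073)² = 0.215363 (the z-rotation phases have unit modulus)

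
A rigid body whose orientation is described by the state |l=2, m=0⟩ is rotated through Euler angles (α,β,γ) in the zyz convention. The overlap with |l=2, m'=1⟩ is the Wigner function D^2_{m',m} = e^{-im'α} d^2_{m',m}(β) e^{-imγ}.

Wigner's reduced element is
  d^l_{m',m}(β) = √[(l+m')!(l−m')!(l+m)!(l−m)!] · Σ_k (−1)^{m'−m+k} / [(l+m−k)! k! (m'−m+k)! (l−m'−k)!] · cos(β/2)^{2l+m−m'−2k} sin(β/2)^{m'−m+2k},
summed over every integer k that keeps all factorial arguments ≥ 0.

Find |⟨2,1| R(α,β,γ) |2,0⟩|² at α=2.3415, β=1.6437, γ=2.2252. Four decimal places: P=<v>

P=0.0079

D^2_{1,0}(2.3415,1.6437,2.2252) = e^{-i·1·2.3415}·d^2_{1,0}(1.6437)·e^{-i·0·2.2252}. Compute d first:
With c≡cos(β/2)=0.680867 and s≡sin(β/2)=0.732407, N=[6·1·2·2]^{1/2}=4.898979
Admissible k: 0..1 (factorial args all ≥0)
  k=0: (−1)^1·4.8990/(2)·0.6809^3·0.7324^1 = -0.566260
  k=1: (−1)^2·4.8990/(2)·0.6809^1·0.7324^3 = +0.655232
d^2_{1,0}(1.6437) = -0.566260 +0.655232 = +0.088972
|D^2_{1,0}|² = |d^2_{1,0}(β)|² = (+0.088972)² = 0.007916 (the z-rotation phases have unit modulus)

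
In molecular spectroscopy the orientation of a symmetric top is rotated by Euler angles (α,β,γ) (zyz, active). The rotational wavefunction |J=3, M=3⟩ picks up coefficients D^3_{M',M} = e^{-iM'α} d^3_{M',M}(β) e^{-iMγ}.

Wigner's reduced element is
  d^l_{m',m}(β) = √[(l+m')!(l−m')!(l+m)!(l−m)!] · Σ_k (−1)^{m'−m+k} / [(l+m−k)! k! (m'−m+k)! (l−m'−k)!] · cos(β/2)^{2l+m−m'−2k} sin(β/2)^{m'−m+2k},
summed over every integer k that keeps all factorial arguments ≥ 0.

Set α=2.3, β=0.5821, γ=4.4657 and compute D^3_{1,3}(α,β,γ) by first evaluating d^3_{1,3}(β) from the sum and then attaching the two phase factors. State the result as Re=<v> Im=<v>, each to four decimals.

Split into d^3_{1,3}(β=0.5821) × two z-phases.
c=cos(0.5821/2)=0.957943, s=sin(0.5821/2)=0.286958; N=√[24·2·720·1]=185.903201
k: max(0,(3)−(1))=2 … min(3+(3),3−(1))=2
  k=2: (−1)^0·185.9032/(48)·0.9579^4·0.2870^2 = +0.268560
d^3_{1,3}(0.5821) = +0.268560
D = (-0.666276-0.745705i)·(+0.268560)·(+0.674337-0.738423i) = -0.268544-0.002917i

Re=-0.2685 Im=-0.0029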